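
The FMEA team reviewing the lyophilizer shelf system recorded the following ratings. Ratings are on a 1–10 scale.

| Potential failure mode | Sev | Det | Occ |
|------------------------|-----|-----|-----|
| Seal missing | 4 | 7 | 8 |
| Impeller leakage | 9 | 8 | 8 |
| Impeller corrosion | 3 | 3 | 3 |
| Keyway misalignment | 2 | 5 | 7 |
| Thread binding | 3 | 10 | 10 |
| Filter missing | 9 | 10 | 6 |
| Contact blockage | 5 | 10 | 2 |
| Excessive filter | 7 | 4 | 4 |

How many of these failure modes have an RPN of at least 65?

7

RPN = Severity × Occurrence × Detection:
  Seal missing: 4 × 8 × 7 = 224
  Impeller leakage: 9 × 8 × 8 = 576
  Impeller corrosion: 3 × 3 × 3 = 27
  Keyway misalignment: 2 × 7 × 5 = 70
  Thread binding: 3 × 10 × 10 = 300
  Filter missing: 9 × 6 × 10 = 540
  Contact blockage: 5 × 2 × 10 = 100
  Excessive filter: 7 × 4 × 4 = 112
Modes with RPN ≥ 65: Seal missing (224), Impeller leakage (576), Keyway misalignment (70), Thread binding (300), Filter missing (540), Contact blockage (100), Excessive filter (112) → 7.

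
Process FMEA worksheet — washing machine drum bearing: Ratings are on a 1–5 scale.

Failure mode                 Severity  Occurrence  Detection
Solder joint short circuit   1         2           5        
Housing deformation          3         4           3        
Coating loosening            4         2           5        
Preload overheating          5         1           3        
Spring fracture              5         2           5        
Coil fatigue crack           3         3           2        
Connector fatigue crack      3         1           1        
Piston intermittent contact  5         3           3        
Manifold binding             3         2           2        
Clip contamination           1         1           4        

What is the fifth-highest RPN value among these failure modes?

18

RPN = Severity × Occurrence × Detection:
  Solder joint short circuit: 1 × 2 × 5 = 10
  Housing deformation: 3 × 4 × 3 = 36
  Coating loosening: 4 × 2 × 5 = 40
  Preload overheating: 5 × 1 × 3 = 15
  Spring fracture: 5 × 2 × 5 = 50
  Coil fatigue crack: 3 × 3 × 2 = 18
  Connector fatigue crack: 3 × 1 × 1 = 3
  Piston intermittent contact: 5 × 3 × 3 = 45
  Manifold binding: 3 × 2 × 2 = 12
  Clip contamination: 1 × 1 × 4 = 4
Sorted descending: 50, 45, 40, 36, 18, 15, 12, 10, 4, 3.
The fifth-highest RPN is 18 (Coil fatigue crack).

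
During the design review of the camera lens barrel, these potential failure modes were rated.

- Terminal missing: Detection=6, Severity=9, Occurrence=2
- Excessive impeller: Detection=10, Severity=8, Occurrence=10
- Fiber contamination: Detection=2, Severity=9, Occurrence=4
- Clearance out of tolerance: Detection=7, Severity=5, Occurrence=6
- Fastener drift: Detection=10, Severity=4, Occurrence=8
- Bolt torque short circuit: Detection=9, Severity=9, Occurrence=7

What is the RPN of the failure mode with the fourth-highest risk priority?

210

RPN = Severity × Occurrence × Detection:
  Terminal missing: 9 × 2 × 6 = 108
  Excessive impeller: 8 × 10 × 10 = 800
  Fiber contamination: 9 × 4 × 2 = 72
  Clearance out of tolerance: 5 × 6 × 7 = 210
  Fastener drift: 4 × 8 × 10 = 320
  Bolt torque short circuit: 9 × 7 × 9 = 567
Sorted descending: 800, 567, 320, 210, 108, 72.
The fourth-highest RPN is 210 (Clearance out of tolerance).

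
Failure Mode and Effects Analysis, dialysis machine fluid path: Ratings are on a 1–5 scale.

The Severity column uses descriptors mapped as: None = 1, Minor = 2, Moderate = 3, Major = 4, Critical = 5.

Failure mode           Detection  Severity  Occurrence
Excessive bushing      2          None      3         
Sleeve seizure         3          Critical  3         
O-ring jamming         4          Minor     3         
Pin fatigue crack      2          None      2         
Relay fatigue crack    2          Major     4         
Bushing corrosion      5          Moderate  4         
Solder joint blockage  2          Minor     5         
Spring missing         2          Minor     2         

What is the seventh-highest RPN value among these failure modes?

RPN = Severity × Occurrence × Detection:
  Excessive bushing: 1 × 3 × 2 = 6
  Sleeve seizure: 5 × 3 × 3 = 45
  O-ring jamming: 2 × 3 × 4 = 24
  Pin fatigue crack: 1 × 2 × 2 = 4
  Relay fatigue crack: 4 × 4 × 2 = 32
  Bushing corrosion: 3 × 4 × 5 = 60
  Solder joint blockage: 2 × 5 × 2 = 20
  Spring missing: 2 × 2 × 2 = 8
Sorted descending: 60, 45, 32, 24, 20, 8, 6, 4.
The seventh-highest RPN is 6 (Excessive bushing).

6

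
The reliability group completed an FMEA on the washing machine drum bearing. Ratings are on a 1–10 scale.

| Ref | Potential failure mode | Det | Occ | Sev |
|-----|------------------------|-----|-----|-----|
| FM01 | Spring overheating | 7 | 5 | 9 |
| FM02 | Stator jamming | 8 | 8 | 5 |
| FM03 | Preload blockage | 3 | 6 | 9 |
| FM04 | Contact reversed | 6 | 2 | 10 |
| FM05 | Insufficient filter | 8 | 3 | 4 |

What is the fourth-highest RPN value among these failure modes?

RPN = Severity × Occurrence × Detection:
  FM01: 9 × 5 × 7 = 315
  FM02: 5 × 8 × 8 = 320
  FM03: 9 × 6 × 3 = 162
  FM04: 10 × 2 × 6 = 120
  FM05: 4 × 3 × 8 = 96
Sorted descending: 320, 315, 162, 120, 96.
The fourth-highest RPN is 120 (FM04).

120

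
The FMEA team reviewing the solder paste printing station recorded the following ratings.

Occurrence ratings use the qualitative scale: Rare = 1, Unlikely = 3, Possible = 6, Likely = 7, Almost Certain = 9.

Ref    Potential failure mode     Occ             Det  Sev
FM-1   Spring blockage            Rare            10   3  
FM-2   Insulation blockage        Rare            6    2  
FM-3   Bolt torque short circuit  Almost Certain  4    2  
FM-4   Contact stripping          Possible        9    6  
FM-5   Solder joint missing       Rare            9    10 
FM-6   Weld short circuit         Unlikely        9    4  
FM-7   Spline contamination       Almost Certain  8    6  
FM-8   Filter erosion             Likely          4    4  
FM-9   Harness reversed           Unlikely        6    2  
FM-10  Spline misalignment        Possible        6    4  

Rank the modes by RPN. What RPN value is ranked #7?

RPN = Severity × Occurrence × Detection:
  FM-1: 3 × 1 × 10 = 30
  FM-2: 2 × 1 × 6 = 12
  FM-3: 2 × 9 × 4 = 72
  FM-4: 6 × 6 × 9 = 324
  FM-5: 10 × 1 × 9 = 90
  FM-6: 4 × 3 × 9 = 108
  FM-7: 6 × 9 × 8 = 432
  FM-8: 4 × 7 × 4 = 112
  FM-9: 2 × 3 × 6 = 36
  FM-10: 4 × 6 × 6 = 144
Sorted descending: 432, 324, 144, 112, 108, 90, 72, 36, 30, 12.
The seventh-highest RPN is 72 (FM-3).

72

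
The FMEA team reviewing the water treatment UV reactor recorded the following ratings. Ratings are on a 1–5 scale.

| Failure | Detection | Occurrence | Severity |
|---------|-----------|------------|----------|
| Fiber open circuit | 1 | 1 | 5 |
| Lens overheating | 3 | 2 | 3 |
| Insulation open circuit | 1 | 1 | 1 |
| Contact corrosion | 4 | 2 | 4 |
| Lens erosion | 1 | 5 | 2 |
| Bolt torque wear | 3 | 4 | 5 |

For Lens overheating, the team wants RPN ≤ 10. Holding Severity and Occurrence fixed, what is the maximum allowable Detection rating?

1

Lens overheating: S=3, O=2, D=3 → current RPN = 18.
Fixed product = 6. Need 6 × D ≤ 10, so D ≤ 10/6 = 1.67.
Maximum integer Detection rating = 1 (gives RPN 6; D=2 would give 12 > 10).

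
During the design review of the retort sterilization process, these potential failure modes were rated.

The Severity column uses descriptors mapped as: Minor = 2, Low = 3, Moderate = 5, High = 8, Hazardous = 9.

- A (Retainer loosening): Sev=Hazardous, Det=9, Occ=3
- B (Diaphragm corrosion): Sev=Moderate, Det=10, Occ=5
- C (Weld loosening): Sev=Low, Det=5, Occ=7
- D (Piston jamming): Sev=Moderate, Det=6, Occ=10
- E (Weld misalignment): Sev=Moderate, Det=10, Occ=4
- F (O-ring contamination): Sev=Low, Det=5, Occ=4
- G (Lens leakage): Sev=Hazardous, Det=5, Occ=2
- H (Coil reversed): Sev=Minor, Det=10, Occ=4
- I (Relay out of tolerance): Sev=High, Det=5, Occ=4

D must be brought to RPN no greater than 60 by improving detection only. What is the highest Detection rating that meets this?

1

D: S=5, O=10, D=6 → current RPN = 300.
Fixed product = 50. Need 50 × D ≤ 60, so D ≤ 60/50 = 1.20.
Maximum integer Detection rating = 1 (gives RPN 50; D=2 would give 100 > 60).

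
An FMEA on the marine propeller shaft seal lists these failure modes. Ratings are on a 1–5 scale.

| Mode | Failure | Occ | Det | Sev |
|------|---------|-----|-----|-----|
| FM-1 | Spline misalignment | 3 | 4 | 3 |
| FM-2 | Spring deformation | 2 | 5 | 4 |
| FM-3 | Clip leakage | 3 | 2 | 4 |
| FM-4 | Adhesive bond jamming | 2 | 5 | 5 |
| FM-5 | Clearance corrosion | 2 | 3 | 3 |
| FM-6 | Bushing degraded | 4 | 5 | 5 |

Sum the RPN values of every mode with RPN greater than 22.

RPN = Severity × Occurrence × Detection:
  FM-1: 3 × 3 × 4 = 36
  FM-2: 4 × 2 × 5 = 40
  FM-3: 4 × 3 × 2 = 24
  FM-4: 5 × 2 × 5 = 50
  FM-5: 3 × 2 × 3 = 18
  FM-6: 5 × 4 × 5 = 100
RPN > 22: FM-1 (36), FM-2 (40), FM-3 (24), FM-4 (50), FM-6 (100).
Sum: 36 + 40 + 24 + 50 + 100 = 250.

250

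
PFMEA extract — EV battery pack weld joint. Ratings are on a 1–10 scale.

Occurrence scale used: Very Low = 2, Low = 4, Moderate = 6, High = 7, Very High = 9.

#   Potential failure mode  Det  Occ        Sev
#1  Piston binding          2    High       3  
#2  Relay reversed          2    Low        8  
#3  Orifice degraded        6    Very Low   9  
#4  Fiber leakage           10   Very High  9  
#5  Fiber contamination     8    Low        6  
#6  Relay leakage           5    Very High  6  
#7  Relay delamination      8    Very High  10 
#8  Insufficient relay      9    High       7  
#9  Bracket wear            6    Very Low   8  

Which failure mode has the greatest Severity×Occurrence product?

Criticality = Severity × Occurrence:
  #1: 3 × 7 = 21
  #2: 8 × 4 = 32
  #3: 9 × 2 = 18
  #4: 9 × 9 = 81
  #5: 6 × 4 = 24
  #6: 6 × 9 = 54
  #7: 10 × 9 = 90
  #8: 7 × 7 = 49
  #9: 8 × 2 = 16
Highest criticality is 90 → #7.

#7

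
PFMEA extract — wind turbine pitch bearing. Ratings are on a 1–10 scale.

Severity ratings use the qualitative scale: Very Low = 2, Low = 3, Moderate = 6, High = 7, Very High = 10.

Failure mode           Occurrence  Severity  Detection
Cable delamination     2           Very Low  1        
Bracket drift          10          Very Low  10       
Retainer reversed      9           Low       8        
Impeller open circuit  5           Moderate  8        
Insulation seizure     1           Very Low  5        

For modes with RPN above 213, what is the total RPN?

RPN = Severity × Occurrence × Detection:
  Cable delamination: 2 × 2 × 1 = 4
  Bracket drift: 2 × 10 × 10 = 200
  Retainer reversed: 3 × 9 × 8 = 216
  Impeller open circuit: 6 × 5 × 8 = 240
  Insulation seizure: 2 × 1 × 5 = 10
RPN > 213: Retainer reversed (216), Impeller open circuit (240).
Sum: 216 + 240 = 456.

456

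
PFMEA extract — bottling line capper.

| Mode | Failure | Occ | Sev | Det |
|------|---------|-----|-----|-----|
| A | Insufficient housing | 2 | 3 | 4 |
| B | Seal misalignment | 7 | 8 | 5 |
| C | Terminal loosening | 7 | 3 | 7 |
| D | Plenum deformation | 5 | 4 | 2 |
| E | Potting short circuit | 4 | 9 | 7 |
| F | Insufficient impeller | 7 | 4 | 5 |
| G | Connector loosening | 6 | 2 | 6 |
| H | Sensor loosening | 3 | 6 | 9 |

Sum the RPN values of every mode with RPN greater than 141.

RPN = Severity × Occurrence × Detection:
  A: 3 × 2 × 4 = 24
  B: 8 × 7 × 5 = 280
  C: 3 × 7 × 7 = 147
  D: 4 × 5 × 2 = 40
  E: 9 × 4 × 7 = 252
  F: 4 × 7 × 5 = 140
  G: 2 × 6 × 6 = 72
  H: 6 × 3 × 9 = 162
RPN > 141: B (280), C (147), E (252), H (162).
Sum: 280 + 147 + 252 + 162 = 841.

841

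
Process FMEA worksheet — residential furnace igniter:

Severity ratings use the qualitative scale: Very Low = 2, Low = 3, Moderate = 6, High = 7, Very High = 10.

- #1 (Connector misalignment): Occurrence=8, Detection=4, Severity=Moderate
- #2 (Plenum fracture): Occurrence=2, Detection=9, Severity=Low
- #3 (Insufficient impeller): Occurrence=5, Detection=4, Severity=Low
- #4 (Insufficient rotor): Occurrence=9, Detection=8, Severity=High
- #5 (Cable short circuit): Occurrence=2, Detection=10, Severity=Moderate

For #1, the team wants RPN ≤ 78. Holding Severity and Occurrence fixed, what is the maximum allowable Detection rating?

1

#1: S=6, O=8, D=4 → current RPN = 192.
Fixed product = 48. Need 48 × D ≤ 78, so D ≤ 78/48 = 1.62.
Maximum integer Detection rating = 1 (gives RPN 48; D=2 would give 96 > 78).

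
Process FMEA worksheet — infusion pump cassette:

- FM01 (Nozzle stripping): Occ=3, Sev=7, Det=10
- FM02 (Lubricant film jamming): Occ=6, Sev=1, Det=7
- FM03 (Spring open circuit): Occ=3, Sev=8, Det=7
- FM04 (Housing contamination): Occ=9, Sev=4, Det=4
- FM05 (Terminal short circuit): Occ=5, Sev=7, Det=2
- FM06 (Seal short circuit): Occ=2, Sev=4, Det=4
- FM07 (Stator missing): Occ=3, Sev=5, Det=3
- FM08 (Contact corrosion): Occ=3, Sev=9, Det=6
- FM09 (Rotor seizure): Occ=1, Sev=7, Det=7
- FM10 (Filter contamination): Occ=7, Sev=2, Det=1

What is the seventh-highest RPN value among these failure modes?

RPN = Severity × Occurrence × Detection:
  FM01: 7 × 3 × 10 = 210
  FM02: 1 × 6 × 7 = 42
  FM03: 8 × 3 × 7 = 168
  FM04: 4 × 9 × 4 = 144
  FM05: 7 × 5 × 2 = 70
  FM06: 4 × 2 × 4 = 32
  FM07: 5 × 3 × 3 = 45
  FM08: 9 × 3 × 6 = 162
  FM09: 7 × 1 × 7 = 49
  FM10: 2 × 7 × 1 = 14
Sorted descending: 210, 168, 162, 144, 70, 49, 45, 42, 32, 14.
The seventh-highest RPN is 45 (FM07).

45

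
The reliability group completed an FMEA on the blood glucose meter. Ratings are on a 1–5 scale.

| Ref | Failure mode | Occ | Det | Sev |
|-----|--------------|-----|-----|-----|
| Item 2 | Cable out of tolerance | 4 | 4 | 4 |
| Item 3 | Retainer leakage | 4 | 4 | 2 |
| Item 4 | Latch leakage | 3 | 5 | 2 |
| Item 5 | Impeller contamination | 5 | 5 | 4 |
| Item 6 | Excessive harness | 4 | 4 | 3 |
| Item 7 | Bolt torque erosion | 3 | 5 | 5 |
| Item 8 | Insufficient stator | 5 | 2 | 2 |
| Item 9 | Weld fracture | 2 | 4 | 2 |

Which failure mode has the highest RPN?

RPN = Severity × Occurrence × Detection:
  Item 2: 4 × 4 × 4 = 64
  Item 3: 2 × 4 × 4 = 32
  Item 4: 2 × 3 × 5 = 30
  Item 5: 4 × 5 × 5 = 100
  Item 6: 3 × 4 × 4 = 48
  Item 7: 5 × 3 × 5 = 75
  Item 8: 2 × 5 × 2 = 20
  Item 9: 2 × 2 × 4 = 16
Highest RPN is 100 → Item 5.

Item 5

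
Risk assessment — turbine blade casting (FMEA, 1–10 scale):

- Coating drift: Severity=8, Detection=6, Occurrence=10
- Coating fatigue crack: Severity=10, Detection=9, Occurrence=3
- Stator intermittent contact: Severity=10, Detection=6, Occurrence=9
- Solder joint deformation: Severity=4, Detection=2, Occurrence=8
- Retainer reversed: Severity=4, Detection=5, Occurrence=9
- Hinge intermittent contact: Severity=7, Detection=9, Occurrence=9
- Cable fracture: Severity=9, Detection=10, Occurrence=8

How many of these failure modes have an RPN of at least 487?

3

RPN = Severity × Occurrence × Detection:
  Coating drift: 8 × 10 × 6 = 480
  Coating fatigue crack: 10 × 3 × 9 = 270
  Stator intermittent contact: 10 × 9 × 6 = 540
  Solder joint deformation: 4 × 8 × 2 = 64
  Retainer reversed: 4 × 9 × 5 = 180
  Hinge intermittent contact: 7 × 9 × 9 = 567
  Cable fracture: 9 × 8 × 10 = 720
Modes with RPN ≥ 487: Stator intermittent contact (540), Hinge intermittent contact (567), Cable fracture (720) → 3.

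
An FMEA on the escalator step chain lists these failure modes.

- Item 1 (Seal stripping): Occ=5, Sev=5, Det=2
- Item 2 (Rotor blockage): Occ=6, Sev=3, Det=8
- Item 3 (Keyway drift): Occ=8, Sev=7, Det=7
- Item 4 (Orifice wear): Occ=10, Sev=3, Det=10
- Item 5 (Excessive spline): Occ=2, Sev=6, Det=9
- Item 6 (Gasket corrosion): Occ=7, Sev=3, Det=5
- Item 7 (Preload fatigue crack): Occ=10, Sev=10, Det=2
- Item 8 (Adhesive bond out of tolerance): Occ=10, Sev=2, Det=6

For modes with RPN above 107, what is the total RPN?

1264

RPN = Severity × Occurrence × Detection:
  Item 1: 5 × 5 × 2 = 50
  Item 2: 3 × 6 × 8 = 144
  Item 3: 7 × 8 × 7 = 392
  Item 4: 3 × 10 × 10 = 300
  Item 5: 6 × 2 × 9 = 108
  Item 6: 3 × 7 × 5 = 105
  Item 7: 10 × 10 × 2 = 200
  Item 8: 2 × 10 × 6 = 120
RPN > 107: Item 2 (144), Item 3 (392), Item 4 (300), Item 5 (108), Item 7 (200), Item 8 (120).
Sum: 144 + 392 + 300 + 108 + 200 + 120 = 1264.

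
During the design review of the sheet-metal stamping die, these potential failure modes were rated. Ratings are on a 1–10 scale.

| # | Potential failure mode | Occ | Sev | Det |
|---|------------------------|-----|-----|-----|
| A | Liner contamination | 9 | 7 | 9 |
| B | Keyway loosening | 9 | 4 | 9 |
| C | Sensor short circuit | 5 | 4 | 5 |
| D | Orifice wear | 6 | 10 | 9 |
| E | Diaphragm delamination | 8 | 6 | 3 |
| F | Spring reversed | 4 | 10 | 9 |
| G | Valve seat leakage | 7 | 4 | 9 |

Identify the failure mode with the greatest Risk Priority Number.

A

RPN = Severity × Occurrence × Detection:
  A: 7 × 9 × 9 = 567
  B: 4 × 9 × 9 = 324
  C: 4 × 5 × 5 = 100
  D: 10 × 6 × 9 = 540
  E: 6 × 8 × 3 = 144
  F: 10 × 4 × 9 = 360
  G: 4 × 7 × 9 = 252
Highest RPN is 567 → A.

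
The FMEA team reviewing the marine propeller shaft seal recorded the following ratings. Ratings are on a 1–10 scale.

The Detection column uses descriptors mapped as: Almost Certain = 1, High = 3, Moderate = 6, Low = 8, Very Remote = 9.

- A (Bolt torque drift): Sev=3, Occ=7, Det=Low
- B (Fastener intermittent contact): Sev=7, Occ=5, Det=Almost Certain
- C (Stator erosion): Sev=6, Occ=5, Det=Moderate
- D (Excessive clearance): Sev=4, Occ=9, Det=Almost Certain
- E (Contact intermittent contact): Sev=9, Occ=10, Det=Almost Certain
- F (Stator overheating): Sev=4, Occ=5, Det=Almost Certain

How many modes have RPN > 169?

1

RPN = Severity × Occurrence × Detection:
  A: 3 × 7 × 8 = 168
  B: 7 × 5 × 1 = 35
  C: 6 × 5 × 6 = 180
  D: 4 × 9 × 1 = 36
  E: 9 × 10 × 1 = 90
  F: 4 × 5 × 1 = 20
Modes with RPN > 169: C (180) → 1.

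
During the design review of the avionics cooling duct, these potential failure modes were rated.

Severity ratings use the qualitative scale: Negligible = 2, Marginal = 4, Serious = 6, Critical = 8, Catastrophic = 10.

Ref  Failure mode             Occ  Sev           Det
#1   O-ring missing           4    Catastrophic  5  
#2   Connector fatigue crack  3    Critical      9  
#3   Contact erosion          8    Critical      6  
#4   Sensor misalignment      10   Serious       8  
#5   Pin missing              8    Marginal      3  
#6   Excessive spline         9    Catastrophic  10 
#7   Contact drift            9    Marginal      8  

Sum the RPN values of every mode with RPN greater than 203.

2268

RPN = Severity × Occurrence × Detection:
  #1: 10 × 4 × 5 = 200
  #2: 8 × 3 × 9 = 216
  #3: 8 × 8 × 6 = 384
  #4: 6 × 10 × 8 = 480
  #5: 4 × 8 × 3 = 96
  #6: 10 × 9 × 10 = 900
  #7: 4 × 9 × 8 = 288
RPN > 203: #2 (216), #3 (384), #4 (480), #6 (900), #7 (288).
Sum: 216 + 384 + 480 + 900 + 288 = 2268.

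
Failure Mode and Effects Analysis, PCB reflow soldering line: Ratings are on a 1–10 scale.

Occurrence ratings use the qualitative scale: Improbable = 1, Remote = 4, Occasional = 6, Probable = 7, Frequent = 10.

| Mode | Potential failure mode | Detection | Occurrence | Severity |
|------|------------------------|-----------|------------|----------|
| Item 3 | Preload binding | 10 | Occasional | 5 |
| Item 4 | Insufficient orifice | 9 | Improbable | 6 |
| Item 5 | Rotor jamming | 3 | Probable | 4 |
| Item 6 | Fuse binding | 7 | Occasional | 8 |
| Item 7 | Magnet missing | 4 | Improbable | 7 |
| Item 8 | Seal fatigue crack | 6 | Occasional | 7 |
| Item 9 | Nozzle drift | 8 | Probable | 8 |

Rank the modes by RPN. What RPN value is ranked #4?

RPN = Severity × Occurrence × Detection:
  Item 3: 5 × 6 × 10 = 300
  Item 4: 6 × 1 × 9 = 54
  Item 5: 4 × 7 × 3 = 84
  Item 6: 8 × 6 × 7 = 336
  Item 7: 7 × 1 × 4 = 28
  Item 8: 7 × 6 × 6 = 252
  Item 9: 8 × 7 × 8 = 448
Sorted descending: 448, 336, 300, 252, 84, 54, 28.
The fourth-highest RPN is 252 (Item 8).

252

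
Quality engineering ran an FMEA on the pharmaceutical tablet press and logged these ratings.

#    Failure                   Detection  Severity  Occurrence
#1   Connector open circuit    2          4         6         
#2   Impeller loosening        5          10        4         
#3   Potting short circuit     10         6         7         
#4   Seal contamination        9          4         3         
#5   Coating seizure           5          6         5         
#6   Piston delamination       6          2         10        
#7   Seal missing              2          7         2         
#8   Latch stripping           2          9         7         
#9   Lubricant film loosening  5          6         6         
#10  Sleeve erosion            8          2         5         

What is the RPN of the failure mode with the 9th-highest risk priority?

RPN = Severity × Occurrence × Detection:
  #1: 4 × 6 × 2 = 48
  #2: 10 × 4 × 5 = 200
  #3: 6 × 7 × 10 = 420
  #4: 4 × 3 × 9 = 108
  #5: 6 × 5 × 5 = 150
  #6: 2 × 10 × 6 = 120
  #7: 7 × 2 × 2 = 28
  #8: 9 × 7 × 2 = 126
  #9: 6 × 6 × 5 = 180
  #10: 2 × 5 × 8 = 80
Sorted descending: 420, 200, 180, 150, 126, 120, 108, 80, 48, 28.
The 9th-highest RPN is 48 (#1).

48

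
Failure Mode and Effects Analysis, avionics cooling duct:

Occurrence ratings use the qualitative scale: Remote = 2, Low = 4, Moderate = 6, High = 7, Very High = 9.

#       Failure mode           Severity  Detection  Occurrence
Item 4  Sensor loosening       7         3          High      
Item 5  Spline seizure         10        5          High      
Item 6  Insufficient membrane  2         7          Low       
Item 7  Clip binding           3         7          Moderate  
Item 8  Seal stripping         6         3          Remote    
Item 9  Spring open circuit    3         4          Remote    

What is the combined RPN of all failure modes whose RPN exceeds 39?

679

RPN = Severity × Occurrence × Detection:
  Item 4: 7 × 7 × 3 = 147
  Item 5: 10 × 7 × 5 = 350
  Item 6: 2 × 4 × 7 = 56
  Item 7: 3 × 6 × 7 = 126
  Item 8: 6 × 2 × 3 = 36
  Item 9: 3 × 2 × 4 = 24
RPN > 39: Item 4 (147), Item 5 (350), Item 6 (56), Item 7 (126).
Sum: 147 + 350 + 56 + 126 = 679.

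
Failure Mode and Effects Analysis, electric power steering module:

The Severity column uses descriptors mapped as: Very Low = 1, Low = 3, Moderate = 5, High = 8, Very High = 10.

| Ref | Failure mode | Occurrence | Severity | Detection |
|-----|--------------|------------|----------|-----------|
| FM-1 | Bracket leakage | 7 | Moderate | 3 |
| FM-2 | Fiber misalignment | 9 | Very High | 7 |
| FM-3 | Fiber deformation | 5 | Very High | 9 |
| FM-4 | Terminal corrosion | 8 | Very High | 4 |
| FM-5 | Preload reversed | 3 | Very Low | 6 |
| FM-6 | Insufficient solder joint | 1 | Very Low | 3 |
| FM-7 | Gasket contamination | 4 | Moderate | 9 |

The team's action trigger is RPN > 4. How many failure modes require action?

6

RPN = Severity × Occurrence × Detection:
  FM-1: 5 × 7 × 3 = 105
  FM-2: 10 × 9 × 7 = 630
  FM-3: 10 × 5 × 9 = 450
  FM-4: 10 × 8 × 4 = 320
  FM-5: 1 × 3 × 6 = 18
  FM-6: 1 × 1 × 3 = 3
  FM-7: 5 × 4 × 9 = 180
Modes with RPN > 4: FM-1 (105), FM-2 (630), FM-3 (450), FM-4 (320), FM-5 (18), FM-7 (180) → 6.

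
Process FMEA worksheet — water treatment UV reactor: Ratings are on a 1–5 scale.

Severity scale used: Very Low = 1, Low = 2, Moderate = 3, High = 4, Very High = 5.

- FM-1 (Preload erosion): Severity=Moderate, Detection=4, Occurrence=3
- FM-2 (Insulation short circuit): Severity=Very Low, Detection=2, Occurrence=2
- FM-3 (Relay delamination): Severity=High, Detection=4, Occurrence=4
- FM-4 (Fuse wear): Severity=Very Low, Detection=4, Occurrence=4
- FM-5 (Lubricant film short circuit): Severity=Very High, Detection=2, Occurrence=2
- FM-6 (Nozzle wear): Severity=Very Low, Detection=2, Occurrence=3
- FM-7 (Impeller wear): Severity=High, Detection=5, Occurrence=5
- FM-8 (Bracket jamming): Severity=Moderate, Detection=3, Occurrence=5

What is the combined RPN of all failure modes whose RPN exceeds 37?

RPN = Severity × Occurrence × Detection:
  FM-1: 3 × 3 × 4 = 36
  FM-2: 1 × 2 × 2 = 4
  FM-3: 4 × 4 × 4 = 64
  FM-4: 1 × 4 × 4 = 16
  FM-5: 5 × 2 × 2 = 20
  FM-6: 1 × 3 × 2 = 6
  FM-7: 4 × 5 × 5 = 100
  FM-8: 3 × 5 × 3 = 45
RPN > 37: FM-3 (64), FM-7 (100), FM-8 (45).
Sum: 64 + 100 + 45 = 209.

209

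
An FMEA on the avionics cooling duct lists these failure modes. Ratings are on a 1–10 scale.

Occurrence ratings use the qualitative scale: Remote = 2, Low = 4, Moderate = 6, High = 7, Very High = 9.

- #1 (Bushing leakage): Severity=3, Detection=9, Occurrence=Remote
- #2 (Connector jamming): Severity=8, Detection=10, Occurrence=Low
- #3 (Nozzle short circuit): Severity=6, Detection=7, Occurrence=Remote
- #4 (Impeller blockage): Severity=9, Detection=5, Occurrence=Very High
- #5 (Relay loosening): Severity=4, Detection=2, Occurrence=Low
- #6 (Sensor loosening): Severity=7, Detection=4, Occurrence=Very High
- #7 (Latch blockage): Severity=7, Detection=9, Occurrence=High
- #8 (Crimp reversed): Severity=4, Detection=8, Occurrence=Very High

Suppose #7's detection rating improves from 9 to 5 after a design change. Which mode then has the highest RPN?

RPN = Severity × Occurrence × Detection:
  #1: 3 × 2 × 9 = 54
  #2: 8 × 4 × 10 = 320
  #3: 6 × 2 × 7 = 84
  #4: 9 × 9 × 5 = 405
  #5: 4 × 4 × 2 = 32
  #6: 7 × 9 × 4 = 252
  #7: 7 × 7 × 9 = 441
  #8: 4 × 9 × 8 = 288
After action: #7 → 7 × 7 × 5 = 245.
Revised RPNs: #4=405, #2=320, #8=288, #6=252, #7=245, #3=84, #1=54, #5=32.
Highest is now #4 (405).

#4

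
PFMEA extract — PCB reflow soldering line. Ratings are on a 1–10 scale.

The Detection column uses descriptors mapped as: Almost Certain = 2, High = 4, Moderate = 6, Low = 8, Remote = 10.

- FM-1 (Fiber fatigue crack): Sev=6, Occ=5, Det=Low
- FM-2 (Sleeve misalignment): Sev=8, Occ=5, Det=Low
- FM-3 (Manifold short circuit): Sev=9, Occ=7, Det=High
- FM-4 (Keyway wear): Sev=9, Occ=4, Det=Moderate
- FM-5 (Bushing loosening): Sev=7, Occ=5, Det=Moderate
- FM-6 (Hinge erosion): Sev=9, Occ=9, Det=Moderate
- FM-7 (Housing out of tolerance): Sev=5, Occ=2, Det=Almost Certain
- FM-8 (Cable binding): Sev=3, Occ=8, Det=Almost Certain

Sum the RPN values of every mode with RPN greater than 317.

806

RPN = Severity × Occurrence × Detection:
  FM-1: 6 × 5 × 8 = 240
  FM-2: 8 × 5 × 8 = 320
  FM-3: 9 × 7 × 4 = 252
  FM-4: 9 × 4 × 6 = 216
  FM-5: 7 × 5 × 6 = 210
  FM-6: 9 × 9 × 6 = 486
  FM-7: 5 × 2 × 2 = 20
  FM-8: 3 × 8 × 2 = 48
RPN > 317: FM-2 (320), FM-6 (486).
Sum: 320 + 486 = 806.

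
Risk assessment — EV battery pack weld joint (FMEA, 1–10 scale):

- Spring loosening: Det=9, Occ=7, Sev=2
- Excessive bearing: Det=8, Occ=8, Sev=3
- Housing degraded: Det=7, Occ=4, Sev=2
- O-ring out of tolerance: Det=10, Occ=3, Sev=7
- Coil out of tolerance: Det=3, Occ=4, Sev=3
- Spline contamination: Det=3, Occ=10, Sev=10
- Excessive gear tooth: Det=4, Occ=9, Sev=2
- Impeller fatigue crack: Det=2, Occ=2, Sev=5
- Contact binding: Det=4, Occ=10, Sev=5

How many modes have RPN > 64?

6

RPN = Severity × Occurrence × Detection:
  Spring loosening: 2 × 7 × 9 = 126
  Excessive bearing: 3 × 8 × 8 = 192
  Housing degraded: 2 × 4 × 7 = 56
  O-ring out of tolerance: 7 × 3 × 10 = 210
  Coil out of tolerance: 3 × 4 × 3 = 36
  Spline contamination: 10 × 10 × 3 = 300
  Excessive gear tooth: 2 × 9 × 4 = 72
  Impeller fatigue crack: 5 × 2 × 2 = 20
  Contact binding: 5 × 10 × 4 = 200
Modes with RPN > 64: Spring loosening (126), Excessive bearing (192), O-ring out of tolerance (210), Spline contamination (300), Excessive gear tooth (72), Contact binding (200) → 6.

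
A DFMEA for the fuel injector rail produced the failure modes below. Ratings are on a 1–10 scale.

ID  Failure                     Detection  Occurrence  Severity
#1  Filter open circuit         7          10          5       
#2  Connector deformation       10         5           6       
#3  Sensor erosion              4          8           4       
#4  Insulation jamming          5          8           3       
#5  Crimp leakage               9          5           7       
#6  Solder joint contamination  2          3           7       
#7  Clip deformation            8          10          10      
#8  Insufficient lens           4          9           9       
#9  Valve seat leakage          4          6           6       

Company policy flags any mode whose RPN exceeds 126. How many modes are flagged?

RPN = Severity × Occurrence × Detection:
  #1: 5 × 10 × 7 = 350
  #2: 6 × 5 × 10 = 300
  #3: 4 × 8 × 4 = 128
  #4: 3 × 8 × 5 = 120
  #5: 7 × 5 × 9 = 315
  #6: 7 × 3 × 2 = 42
  #7: 10 × 10 × 8 = 800
  #8: 9 × 9 × 4 = 324
  #9: 6 × 6 × 4 = 144
Modes with RPN > 126: #1 (350), #2 (300), #3 (128), #5 (315), #7 (800), #8 (324), #9 (144) → 7.

7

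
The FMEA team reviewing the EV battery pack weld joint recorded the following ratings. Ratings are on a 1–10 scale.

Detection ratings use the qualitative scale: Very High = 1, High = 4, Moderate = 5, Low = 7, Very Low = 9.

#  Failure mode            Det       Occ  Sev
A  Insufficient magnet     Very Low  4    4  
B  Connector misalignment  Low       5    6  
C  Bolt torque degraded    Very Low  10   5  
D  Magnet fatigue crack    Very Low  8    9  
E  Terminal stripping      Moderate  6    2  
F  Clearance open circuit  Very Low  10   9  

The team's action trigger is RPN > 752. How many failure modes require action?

1

RPN = Severity × Occurrence × Detection:
  A: 4 × 4 × 9 = 144
  B: 6 × 5 × 7 = 210
  C: 5 × 10 × 9 = 450
  D: 9 × 8 × 9 = 648
  E: 2 × 6 × 5 = 60
  F: 9 × 10 × 9 = 810
Modes with RPN > 752: F (810) → 1.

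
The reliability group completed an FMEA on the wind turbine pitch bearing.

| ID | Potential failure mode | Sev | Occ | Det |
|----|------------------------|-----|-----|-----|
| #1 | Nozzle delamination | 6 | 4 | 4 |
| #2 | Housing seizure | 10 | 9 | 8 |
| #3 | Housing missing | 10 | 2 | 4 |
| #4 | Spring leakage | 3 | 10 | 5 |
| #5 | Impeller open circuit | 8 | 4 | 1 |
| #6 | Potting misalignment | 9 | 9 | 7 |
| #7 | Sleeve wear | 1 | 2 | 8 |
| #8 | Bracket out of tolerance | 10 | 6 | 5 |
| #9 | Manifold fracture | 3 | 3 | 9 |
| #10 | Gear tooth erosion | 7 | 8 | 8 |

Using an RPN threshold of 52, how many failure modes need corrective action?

RPN = Severity × Occurrence × Detection:
  #1: 6 × 4 × 4 = 96
  #2: 10 × 9 × 8 = 720
  #3: 10 × 2 × 4 = 80
  #4: 3 × 10 × 5 = 150
  #5: 8 × 4 × 1 = 32
  #6: 9 × 9 × 7 = 567
  #7: 1 × 2 × 8 = 16
  #8: 10 × 6 × 5 = 300
  #9: 3 × 3 × 9 = 81
  #10: 7 × 8 × 8 = 448
Modes with RPN ≥ 52: #1 (96), #2 (720), #3 (80), #4 (150), #6 (567), #8 (300), #9 (81), #10 (448) → 8.

8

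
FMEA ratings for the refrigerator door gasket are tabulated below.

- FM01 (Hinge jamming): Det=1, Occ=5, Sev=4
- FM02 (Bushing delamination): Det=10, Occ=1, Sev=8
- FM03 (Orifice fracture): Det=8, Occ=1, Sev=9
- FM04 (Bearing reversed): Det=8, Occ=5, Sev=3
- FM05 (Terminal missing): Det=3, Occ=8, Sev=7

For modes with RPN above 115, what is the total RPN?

288

RPN = Severity × Occurrence × Detection:
  FM01: 4 × 5 × 1 = 20
  FM02: 8 × 1 × 10 = 80
  FM03: 9 × 1 × 8 = 72
  FM04: 3 × 5 × 8 = 120
  FM05: 7 × 8 × 3 = 168
RPN > 115: FM04 (120), FM05 (168).
Sum: 120 + 168 = 288.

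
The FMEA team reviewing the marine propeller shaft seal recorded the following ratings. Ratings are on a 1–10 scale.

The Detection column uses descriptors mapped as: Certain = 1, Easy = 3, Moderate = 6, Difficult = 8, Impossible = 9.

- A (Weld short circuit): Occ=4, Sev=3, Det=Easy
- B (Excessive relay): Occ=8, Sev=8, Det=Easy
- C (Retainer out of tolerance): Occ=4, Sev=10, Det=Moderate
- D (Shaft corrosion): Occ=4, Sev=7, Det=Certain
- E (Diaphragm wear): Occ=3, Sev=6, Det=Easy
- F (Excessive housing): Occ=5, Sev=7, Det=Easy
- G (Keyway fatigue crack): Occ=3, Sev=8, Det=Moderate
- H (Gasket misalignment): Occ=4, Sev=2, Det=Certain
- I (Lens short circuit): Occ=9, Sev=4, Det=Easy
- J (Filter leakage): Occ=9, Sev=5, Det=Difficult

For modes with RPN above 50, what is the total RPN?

1203

RPN = Severity × Occurrence × Detection:
  A: 3 × 4 × 3 = 36
  B: 8 × 8 × 3 = 192
  C: 10 × 4 × 6 = 240
  D: 7 × 4 × 1 = 28
  E: 6 × 3 × 3 = 54
  F: 7 × 5 × 3 = 105
  G: 8 × 3 × 6 = 144
  H: 2 × 4 × 1 = 8
  I: 4 × 9 × 3 = 108
  J: 5 × 9 × 8 = 360
RPN > 50: B (192), C (240), E (54), F (105), G (144), I (108), J (360).
Sum: 192 + 240 + 54 + 105 + 144 + 108 + 360 = 1203.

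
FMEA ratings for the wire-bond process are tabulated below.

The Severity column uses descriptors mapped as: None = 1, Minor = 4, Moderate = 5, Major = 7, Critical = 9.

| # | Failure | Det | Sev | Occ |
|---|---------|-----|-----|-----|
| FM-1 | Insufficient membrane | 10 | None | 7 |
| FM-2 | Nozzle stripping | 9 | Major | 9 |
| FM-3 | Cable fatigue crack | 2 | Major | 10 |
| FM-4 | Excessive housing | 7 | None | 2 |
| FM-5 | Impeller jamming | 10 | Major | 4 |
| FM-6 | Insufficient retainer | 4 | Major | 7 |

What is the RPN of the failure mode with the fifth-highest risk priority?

RPN = Severity × Occurrence × Detection:
  FM-1: 1 × 7 × 10 = 70
  FM-2: 7 × 9 × 9 = 567
  FM-3: 7 × 10 × 2 = 140
  FM-4: 1 × 2 × 7 = 14
  FM-5: 7 × 4 × 10 = 280
  FM-6: 7 × 7 × 4 = 196
Sorted descending: 567, 280, 196, 140, 70, 14.
The fifth-highest RPN is 70 (FM-1).

70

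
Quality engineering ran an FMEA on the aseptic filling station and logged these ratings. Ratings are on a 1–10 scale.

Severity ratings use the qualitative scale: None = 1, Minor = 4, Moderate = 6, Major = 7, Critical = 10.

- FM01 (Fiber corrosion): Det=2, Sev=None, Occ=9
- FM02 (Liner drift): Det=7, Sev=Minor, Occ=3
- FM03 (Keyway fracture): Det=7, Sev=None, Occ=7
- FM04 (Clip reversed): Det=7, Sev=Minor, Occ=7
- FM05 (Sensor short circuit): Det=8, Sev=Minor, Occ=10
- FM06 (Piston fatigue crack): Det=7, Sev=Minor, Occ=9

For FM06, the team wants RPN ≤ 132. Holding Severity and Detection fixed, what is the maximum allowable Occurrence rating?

FM06: S=4, O=9, D=7 → current RPN = 252.
Fixed product = 28. Need 28 × O ≤ 132, so O ≤ 132/28 = 4.71.
Maximum integer Occurrence rating = 4 (gives RPN 112; O=5 would give 140 > 132).

4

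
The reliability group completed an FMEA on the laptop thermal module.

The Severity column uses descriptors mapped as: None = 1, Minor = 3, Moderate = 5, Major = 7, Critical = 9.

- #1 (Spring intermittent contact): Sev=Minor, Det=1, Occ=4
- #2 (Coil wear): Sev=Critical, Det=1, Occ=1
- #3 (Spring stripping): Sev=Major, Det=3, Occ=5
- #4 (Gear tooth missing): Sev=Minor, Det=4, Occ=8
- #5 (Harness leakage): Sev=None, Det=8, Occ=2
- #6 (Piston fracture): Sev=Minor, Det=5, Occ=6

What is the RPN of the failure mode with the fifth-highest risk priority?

RPN = Severity × Occurrence × Detection:
  #1: 3 × 4 × 1 = 12
  #2: 9 × 1 × 1 = 9
  #3: 7 × 5 × 3 = 105
  #4: 3 × 8 × 4 = 96
  #5: 1 × 2 × 8 = 16
  #6: 3 × 6 × 5 = 90
Sorted descending: 105, 96, 90, 16, 12, 9.
The fifth-highest RPN is 12 (#1).

12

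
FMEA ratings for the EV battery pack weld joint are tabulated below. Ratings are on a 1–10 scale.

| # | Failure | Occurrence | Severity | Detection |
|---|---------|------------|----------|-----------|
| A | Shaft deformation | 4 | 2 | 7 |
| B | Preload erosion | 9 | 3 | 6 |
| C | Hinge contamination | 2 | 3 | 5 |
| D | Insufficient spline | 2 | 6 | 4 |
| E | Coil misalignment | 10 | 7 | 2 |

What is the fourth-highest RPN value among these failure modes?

RPN = Severity × Occurrence × Detection:
  A: 2 × 4 × 7 = 56
  B: 3 × 9 × 6 = 162
  C: 3 × 2 × 5 = 30
  D: 6 × 2 × 4 = 48
  E: 7 × 10 × 2 = 140
Sorted descending: 162, 140, 56, 48, 30.
The fourth-highest RPN is 48 (D).

48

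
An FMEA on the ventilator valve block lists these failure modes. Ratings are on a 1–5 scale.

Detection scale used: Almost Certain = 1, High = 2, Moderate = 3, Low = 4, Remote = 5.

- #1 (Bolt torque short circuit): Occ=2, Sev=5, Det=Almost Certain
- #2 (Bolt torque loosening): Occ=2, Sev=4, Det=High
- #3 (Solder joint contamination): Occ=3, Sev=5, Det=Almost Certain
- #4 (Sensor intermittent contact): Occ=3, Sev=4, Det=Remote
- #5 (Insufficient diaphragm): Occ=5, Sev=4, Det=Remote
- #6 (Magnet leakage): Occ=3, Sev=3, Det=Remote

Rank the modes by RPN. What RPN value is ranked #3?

RPN = Severity × Occurrence × Detection:
  #1: 5 × 2 × 1 = 10
  #2: 4 × 2 × 2 = 16
  #3: 5 × 3 × 1 = 15
  #4: 4 × 3 × 5 = 60
  #5: 4 × 5 × 5 = 100
  #6: 3 × 3 × 5 = 45
Sorted descending: 100, 60, 45, 16, 15, 10.
The third-highest RPN is 45 (#6).

45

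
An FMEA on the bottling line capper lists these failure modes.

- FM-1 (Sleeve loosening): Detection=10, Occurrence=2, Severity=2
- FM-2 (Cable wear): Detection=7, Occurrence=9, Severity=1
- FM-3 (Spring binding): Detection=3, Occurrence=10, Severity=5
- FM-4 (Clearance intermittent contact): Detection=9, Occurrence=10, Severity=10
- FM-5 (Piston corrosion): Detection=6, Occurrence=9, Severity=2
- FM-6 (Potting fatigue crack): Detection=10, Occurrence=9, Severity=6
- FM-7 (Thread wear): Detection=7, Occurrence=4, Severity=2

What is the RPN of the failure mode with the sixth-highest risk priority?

56

RPN = Severity × Occurrence × Detection:
  FM-1: 2 × 2 × 10 = 40
  FM-2: 1 × 9 × 7 = 63
  FM-3: 5 × 10 × 3 = 150
  FM-4: 10 × 10 × 9 = 900
  FM-5: 2 × 9 × 6 = 108
  FM-6: 6 × 9 × 10 = 540
  FM-7: 2 × 4 × 7 = 56
Sorted descending: 900, 540, 150, 108, 63, 56, 40.
The sixth-highest RPN is 56 (FM-7).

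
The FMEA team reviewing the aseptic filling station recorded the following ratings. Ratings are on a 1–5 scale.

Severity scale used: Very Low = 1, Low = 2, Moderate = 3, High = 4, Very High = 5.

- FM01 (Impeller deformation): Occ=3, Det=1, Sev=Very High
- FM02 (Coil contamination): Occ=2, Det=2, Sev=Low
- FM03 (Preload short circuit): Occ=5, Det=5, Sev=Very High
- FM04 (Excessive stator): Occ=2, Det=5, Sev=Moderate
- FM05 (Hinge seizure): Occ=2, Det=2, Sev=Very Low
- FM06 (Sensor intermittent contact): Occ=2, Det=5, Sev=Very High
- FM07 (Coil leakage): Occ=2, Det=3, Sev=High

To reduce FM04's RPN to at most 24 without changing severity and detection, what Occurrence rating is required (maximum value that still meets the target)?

1

FM04: S=3, O=2, D=5 → current RPN = 30.
Fixed product = 15. Need 15 × O ≤ 24, so O ≤ 24/15 = 1.60.
Maximum integer Occurrence rating = 1 (gives RPN 15; O=2 would give 30 > 24).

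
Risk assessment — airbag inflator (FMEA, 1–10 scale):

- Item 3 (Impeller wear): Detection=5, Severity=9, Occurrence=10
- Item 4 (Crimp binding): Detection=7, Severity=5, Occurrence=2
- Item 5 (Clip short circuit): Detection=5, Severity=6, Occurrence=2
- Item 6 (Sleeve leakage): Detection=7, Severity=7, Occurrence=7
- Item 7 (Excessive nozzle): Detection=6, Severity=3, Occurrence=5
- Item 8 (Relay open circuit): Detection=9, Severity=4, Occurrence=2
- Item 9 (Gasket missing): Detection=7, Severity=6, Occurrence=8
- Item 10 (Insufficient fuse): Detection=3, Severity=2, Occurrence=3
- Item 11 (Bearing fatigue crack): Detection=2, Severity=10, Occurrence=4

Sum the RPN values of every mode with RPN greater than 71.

1371

RPN = Severity × Occurrence × Detection:
  Item 3: 9 × 10 × 5 = 450
  Item 4: 5 × 2 × 7 = 70
  Item 5: 6 × 2 × 5 = 60
  Item 6: 7 × 7 × 7 = 343
  Item 7: 3 × 5 × 6 = 90
  Item 8: 4 × 2 × 9 = 72
  Item 9: 6 × 8 × 7 = 336
  Item 10: 2 × 3 × 3 = 18
  Item 11: 10 × 4 × 2 = 80
RPN > 71: Item 3 (450), Item 6 (343), Item 7 (90), Item 8 (72), Item 9 (336), Item 11 (80).
Sum: 450 + 343 + 90 + 72 + 336 + 80 = 1371.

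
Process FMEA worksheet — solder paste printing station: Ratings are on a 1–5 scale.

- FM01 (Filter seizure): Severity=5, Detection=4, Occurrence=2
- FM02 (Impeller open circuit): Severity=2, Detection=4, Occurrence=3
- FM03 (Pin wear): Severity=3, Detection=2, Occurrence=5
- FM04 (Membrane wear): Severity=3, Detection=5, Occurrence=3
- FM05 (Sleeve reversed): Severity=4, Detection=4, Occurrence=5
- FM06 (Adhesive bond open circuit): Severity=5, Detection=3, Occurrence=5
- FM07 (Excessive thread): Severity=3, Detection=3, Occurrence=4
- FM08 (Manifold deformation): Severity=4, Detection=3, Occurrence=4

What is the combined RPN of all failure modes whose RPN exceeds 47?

RPN = Severity × Occurrence × Detection:
  FM01: 5 × 2 × 4 = 40
  FM02: 2 × 3 × 4 = 24
  FM03: 3 × 5 × 2 = 30
  FM04: 3 × 3 × 5 = 45
  FM05: 4 × 5 × 4 = 80
  FM06: 5 × 5 × 3 = 75
  FM07: 3 × 4 × 3 = 36
  FM08: 4 × 4 × 3 = 48
RPN > 47: FM05 (80), FM06 (75), FM08 (48).
Sum: 80 + 75 + 48 = 203.

203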